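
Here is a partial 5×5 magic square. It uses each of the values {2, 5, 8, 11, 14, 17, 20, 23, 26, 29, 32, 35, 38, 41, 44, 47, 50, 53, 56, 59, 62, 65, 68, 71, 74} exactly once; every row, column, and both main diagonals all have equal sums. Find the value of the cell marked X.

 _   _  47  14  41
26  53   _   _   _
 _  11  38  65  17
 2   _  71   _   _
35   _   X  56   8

The 25 entries sum to 950, so each line sums to 950/5 = 190.
Row 3 must total 190; the given cells sum to 131, so (3,1) = 59.
Using column 1: 26 + 59 + 2 + 35 + ? → (1,1) = 190 − 122 = 68.
Main diagonal needs 190; the known cells sum to 167, so (4,4) = 23.
Row 1 needs 190; the known cells sum to 170, so (1,2) = 20.
From column 4, 190 − (14 + 65 + 23 + 56) gives (2,4) = 32.
Anti-diagonal needs 190; the known cells sum to 146, so (4,2) = 44.
Row 4 must total 190; the given cells sum to 140, so (4,5) = 50.
Column 2 must total 190; the given cells sum to 128, so (5,2) = 62.
Using column 5: 41 + 17 + 50 + 8 + ? → (2,5) = 190 − 116 = 74.
Using row 2: 26 + 53 + 32 + 74 + ? → (2,3) = 190 − 185 = 5.
Row 5 must total 190; the given cells sum to 161, so (5,3) = 29.

29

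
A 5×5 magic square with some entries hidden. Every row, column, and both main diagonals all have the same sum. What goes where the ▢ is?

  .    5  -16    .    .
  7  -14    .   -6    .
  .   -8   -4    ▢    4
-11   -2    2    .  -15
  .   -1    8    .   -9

Column 2 is complete and sums to -20; that is the magic constant.
Using row 4: -11 + (-2) + 2 + (-15) + ? → (4,4) = -20 − (-26) = 6.
Using column 3: -16 + (-4) + 2 + 8 + ? → (2,3) = -20 − (-10) = -10.
Main diagonal must total -20; the given cells sum to -21, so (1,1) = 1.
Row 2: 7 + (-14) + (-10) + (-6) + ? = -20, so (2,5) = 3.
Column 5: 3 + 4 + (-15) + (-9) + ? = -20, so (1,5) = -3.
Anti-diagonal must total -20; the given cells sum to -15, so (5,1) = -5.
Row 1: 1 + 5 + (-16) + (-3) + ? = -20, so (1,4) = -7.
Row 5: -5 + (-1) + 8 + (-9) + ? = -20, so (5,4) = -13.
The remaining cell in column 1 is (3,1) = -20 − (-8) = -12.
Using column 4: -7 + (-6) + 6 + (-13) + ? → (3,4) = -20 − (-20) = 0.

0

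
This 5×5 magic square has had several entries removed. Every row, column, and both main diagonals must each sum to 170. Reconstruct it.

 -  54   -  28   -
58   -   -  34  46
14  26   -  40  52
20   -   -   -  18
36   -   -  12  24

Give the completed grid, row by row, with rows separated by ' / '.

42 54 16 28 30 / 58 10 22 34 46 / 14 26 38 40 52 / 20 32 44 56 18 / 36 48 50 12 24

Row 3: 14 + 26 + 40 + 52 + ? = 170, so (3,3) = 38.
From column 1, 170 − (58 + 14 + 20 + 36) gives (1,1) = 42.
Column 4 must total 170; the given cells sum to 114, so (4,4) = 56.
Column 5 needs 170; the known cells sum to 140, so (1,5) = 30.
From main diagonal, 170 − (42 + 38 + 56 + 24) gives (2,2) = 10.
Anti-diagonal: 30 + 34 + 38 + 36 + ? = 170, so (4,2) = 32.
Row 1 needs 170; the known cells sum to 154, so (1,3) = 16.
Row 2 must total 170; the given cells sum to 148, so (2,3) = 22.
Row 4 needs 170; the known cells sum to 126, so (4,3) = 44.
From column 2, 170 − (54 + 10 + 26 + 32) gives (5,2) = 48.
The remaining cell in column 3 is (5,3) = 170 − 120 = 50.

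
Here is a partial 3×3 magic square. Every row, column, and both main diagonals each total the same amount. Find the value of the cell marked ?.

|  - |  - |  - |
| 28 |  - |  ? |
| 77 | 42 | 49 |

Row 3 is complete and sums to 168; that is the magic constant.
From column 1, 168 − (28 + 77) gives (1,1) = 63.
The remaining cell in main diagonal is (2,2) = 168 − 112 = 56.
Using anti-diagonal: 56 + 77 + ? → (1,3) = 168 − 133 = 35.
Row 1 must total 168; the given cells sum to 98, so (1,2) = 70.
Row 2: 28 + 56 + ? = 168, so (2,3) = 84.

84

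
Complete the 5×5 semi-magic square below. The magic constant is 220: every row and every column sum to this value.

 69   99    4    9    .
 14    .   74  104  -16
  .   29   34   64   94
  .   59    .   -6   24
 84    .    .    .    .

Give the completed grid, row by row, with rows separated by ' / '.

69 99 4 9 39 / 14 44 74 104 -16 / -1 29 34 64 94 / 54 59 89 -6 24 / 84 -11 19 49 79

Row 1 needs 220; the known cells sum to 181, so (1,5) = 39.
The remaining cell in row 2 is (2,2) = 220 − 176 = 44.
Row 3 must total 220; the given cells sum to 221, so (3,1) = -1.
The remaining cell in column 1 is (4,1) = 220 − 166 = 54.
Column 2 needs 220; the known cells sum to 231, so (5,2) = -11.
Column 4 must total 220; the given cells sum to 171, so (5,4) = 49.
Column 5 must total 220; the given cells sum to 141, so (5,5) = 79.
Using row 4: 54 + 59 + (-6) + 24 + ? → (4,3) = 220 − 131 = 89.
Row 5: 84 + (-11) + 49 + 79 + ? = 220, so (5,3) = 19.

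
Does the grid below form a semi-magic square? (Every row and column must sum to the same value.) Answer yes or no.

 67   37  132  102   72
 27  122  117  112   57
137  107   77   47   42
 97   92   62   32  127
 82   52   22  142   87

No — row 1 sums to 410 but row 2 sums to 435.

Row 1: 67 + 37 + 132 + 102 + 72 = 410.
Row 2: 27 + 122 + 117 + 112 + 57 = 435.
Row 3: 137 + 107 + 77 + 47 + 42 = 410.
Row 4: 97 + 92 + 62 + 32 + 127 = 410.
Row 5: 82 + 52 + 22 + 142 + 87 = 385.
Column 1: 67 + 27 + 137 + 97 + 82 = 410.
Column 2: 37 + 122 + 107 + 92 + 52 = 410.
Column 3: 132 + 117 + 77 + 62 + 22 = 410.
Column 4: 102 + 112 + 47 + 32 + 142 = 435.
Column 5: 72 + 57 + 42 + 127 + 87 = 385.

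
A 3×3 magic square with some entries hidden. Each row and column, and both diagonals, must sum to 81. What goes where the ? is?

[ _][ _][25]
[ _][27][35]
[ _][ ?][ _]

31

Row 2: 27 + 35 + ? = 81, so (2,1) = 19.
Column 3: 25 + 35 + ? = 81, so (3,3) = 21.
Main diagonal: 27 + 21 + ? = 81, so (1,1) = 33.
Anti-diagonal must total 81; the given cells sum to 52, so (3,1) = 29.
From row 1, 81 − (33 + 25) gives (1,2) = 23.
From row 3, 81 − (29 + 21) gives (3,2) = 31.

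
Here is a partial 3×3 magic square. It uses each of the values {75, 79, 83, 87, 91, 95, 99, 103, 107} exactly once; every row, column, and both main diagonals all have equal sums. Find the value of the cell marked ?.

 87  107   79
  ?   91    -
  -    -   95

The 9 entries sum to 819, so each line sums to 819/3 = 273.
Column 2 needs 273; the known cells sum to 198, so (3,2) = 75.
The remaining cell in column 3 is (2,3) = 273 − 174 = 99.
Anti-diagonal: 79 + 91 + ? = 273, so (3,1) = 103.
The remaining cell in row 2 is (2,1) = 273 − 190 = 83.

83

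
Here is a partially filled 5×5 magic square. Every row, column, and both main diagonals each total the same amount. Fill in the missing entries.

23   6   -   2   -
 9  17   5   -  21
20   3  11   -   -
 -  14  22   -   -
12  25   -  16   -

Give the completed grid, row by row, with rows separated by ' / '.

23 6 19 2 15 / 9 17 5 13 21 / 20 3 11 24 7 / 1 14 22 10 18 / 12 25 8 16 4

Column 2 is already complete: 6 + 17 + 3 + 14 + 25 = 65, so that is the magic constant.
From row 2, 65 − (9 + 17 + 5 + 21) gives (2,4) = 13.
Using column 1: 23 + 9 + 20 + 12 + ? → (4,1) = 65 − 64 = 1.
From anti-diagonal, 65 − (13 + 11 + 14 + 12) gives (1,5) = 15.
Using row 1: 23 + 6 + 2 + 15 + ? → (1,3) = 65 − 46 = 19.
Column 3 needs 65; the known cells sum to 57, so (5,3) = 8.
Row 5 must total 65; the given cells sum to 61, so (5,5) = 4.
Using main diagonal: 23 + 17 + 11 + 4 + ? → (4,4) = 65 − 55 = 10.
Row 4 must total 65; the given cells sum to 47, so (4,5) = 18.
From column 4, 65 − (2 + 13 + 10 + 16) gives (3,4) = 24.
From column 5, 65 − (15 + 21 + 18 + 4) gives (3,5) = 7.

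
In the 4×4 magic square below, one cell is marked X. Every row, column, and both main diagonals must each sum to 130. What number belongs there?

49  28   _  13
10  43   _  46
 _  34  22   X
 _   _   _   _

Row 1 must total 130; the given cells sum to 90, so (1,3) = 40.
Row 2 needs 130; the known cells sum to 99, so (2,3) = 31.
Using column 2: 28 + 43 + 34 + ? → (4,2) = 130 − 105 = 25.
Using column 3: 40 + 31 + 22 + ? → (4,3) = 130 − 93 = 37.
The remaining cell in main diagonal is (4,4) = 130 − 114 = 16.
From anti-diagonal, 130 − (13 + 31 + 34) gives (4,1) = 52.
From column 1, 130 − (49 + 10 + 52) gives (3,1) = 19.
Using column 4: 13 + 46 + 16 + ? → (3,4) = 130 − 75 = 55.

55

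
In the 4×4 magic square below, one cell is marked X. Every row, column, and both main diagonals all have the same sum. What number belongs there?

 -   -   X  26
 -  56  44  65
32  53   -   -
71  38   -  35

59

Anti-diagonal is complete and sums to 194; that is the magic constant.
Row 2 must total 194; the given cells sum to 165, so (2,1) = 29.
The remaining cell in row 4 is (4,3) = 194 − 144 = 50.
Column 1 must total 194; the given cells sum to 132, so (1,1) = 62.
Column 2 must total 194; the given cells sum to 147, so (1,2) = 47.
The remaining cell in column 4 is (3,4) = 194 − 126 = 68.
Main diagonal needs 194; the known cells sum to 153, so (3,3) = 41.
The remaining cell in row 1 is (1,3) = 194 − 135 = 59.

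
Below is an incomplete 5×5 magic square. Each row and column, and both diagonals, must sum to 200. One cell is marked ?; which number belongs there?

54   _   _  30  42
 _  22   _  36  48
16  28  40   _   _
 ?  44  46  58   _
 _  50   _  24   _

From column 2, 200 − (22 + 28 + 44 + 50) gives (1,2) = 56.
The remaining cell in column 4 is (3,4) = 200 − 148 = 52.
Main diagonal needs 200; the known cells sum to 174, so (5,5) = 26.
From anti-diagonal, 200 − (42 + 36 + 40 + 44) gives (5,1) = 38.
From row 1, 200 − (54 + 56 + 30 + 42) gives (1,3) = 18.
Row 3: 16 + 28 + 40 + 52 + ? = 200, so (3,5) = 64.
Row 5: 38 + 50 + 24 + 26 + ? = 200, so (5,3) = 62.
Using column 3: 18 + 40 + 46 + 62 + ? → (2,3) = 200 − 166 = 34.
The remaining cell in column 5 is (4,5) = 200 − 180 = 20.
Row 2 needs 200; the known cells sum to 140, so (2,1) = 60.
From row 4, 200 − (44 + 46 + 58 + 20) gives (4,1) = 32.

32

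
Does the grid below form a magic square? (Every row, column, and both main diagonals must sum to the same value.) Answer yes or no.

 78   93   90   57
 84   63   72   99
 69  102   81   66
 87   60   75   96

Row 1: 78 + 93 + 90 + 57 = 318.
Row 2: 84 + 63 + 72 + 99 = 318.
Row 3: 69 + 102 + 81 + 66 = 318.
Row 4: 87 + 60 + 75 + 96 = 318.
Column 1: 78 + 84 + 69 + 87 = 318.
Column 2: 93 + 63 + 102 + 60 = 318.
Column 3: 90 + 72 + 81 + 75 = 318.
Column 4: 57 + 99 + 66 + 96 = 318.
Main diagonal: 78 + 63 + 81 + 96 = 318.
Anti-diagonal: 57 + 72 + 102 + 87 = 318.
All lines sum to 318.

Yes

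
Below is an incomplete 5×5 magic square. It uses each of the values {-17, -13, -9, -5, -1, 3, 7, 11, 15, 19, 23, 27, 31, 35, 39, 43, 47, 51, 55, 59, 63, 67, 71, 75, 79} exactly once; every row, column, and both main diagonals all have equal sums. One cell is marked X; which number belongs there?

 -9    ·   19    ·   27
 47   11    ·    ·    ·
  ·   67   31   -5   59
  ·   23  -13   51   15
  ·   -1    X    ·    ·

The 25 entries sum to 775, so each line sums to 775/5 = 155.
The remaining cell in row 3 is (3,1) = 155 − 152 = 3.
The remaining cell in row 4 is (4,1) = 155 − 76 = 79.
Column 1 must total 155; the given cells sum to 120, so (5,1) = 35.
Using column 2: 11 + 67 + 23 + (-1) + ? → (1,2) = 155 − 100 = 55.
Main diagonal must total 155; the given cells sum to 84, so (5,5) = 71.
Anti-diagonal needs 155; the known cells sum to 116, so (2,4) = 39.
Row 1: -9 + 55 + 19 + 27 + ? = 155, so (1,4) = 63.
From column 4, 155 − (63 + 39 + (-5) + 51) gives (5,4) = 7.
Using column 5: 27 + 59 + 15 + 71 + ? → (2,5) = 155 − 172 = -17.
Using row 2: 47 + 11 + 39 + (-17) + ? → (2,3) = 155 − 80 = 75.
From row 5, 155 − (35 + (-1) + 7 + 71) gives (5,3) = 43.

43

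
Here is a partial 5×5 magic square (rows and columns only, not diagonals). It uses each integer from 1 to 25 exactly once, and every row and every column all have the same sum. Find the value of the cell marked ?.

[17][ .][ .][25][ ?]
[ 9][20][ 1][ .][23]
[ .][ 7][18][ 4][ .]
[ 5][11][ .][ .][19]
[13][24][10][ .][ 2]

The entries are 1 through 25, which sum to 325, so each line sums to 325/5 = 65.
The remaining cell in row 2 is (2,4) = 65 − 53 = 12.
Row 5 needs 65; the known cells sum to 49, so (5,4) = 16.
Column 1: 17 + 9 + 5 + 13 + ? = 65, so (3,1) = 21.
From column 2, 65 − (20 + 7 + 11 + 24) gives (1,2) = 3.
Using column 4: 25 + 12 + 4 + 16 + ? → (4,4) = 65 − 57 = 8.
From row 3, 65 − (21 + 7 + 18 + 4) gives (3,5) = 15.
Row 4 needs 65; the known cells sum to 43, so (4,3) = 22.
Column 3: 1 + 18 + 22 + 10 + ? = 65, so (1,3) = 14.
From column 5, 65 − (23 + 15 + 19 + 2) gives (1,5) = 6.

6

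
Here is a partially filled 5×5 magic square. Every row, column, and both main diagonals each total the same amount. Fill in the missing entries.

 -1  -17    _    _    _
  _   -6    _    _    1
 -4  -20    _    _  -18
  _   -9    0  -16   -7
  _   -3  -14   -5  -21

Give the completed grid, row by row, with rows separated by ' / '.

-1 -17 -8 -19 -10 / -15 -6 -22 -13 1 / -4 -20 -11 -2 -18 / -23 -9 0 -16 -7 / -12 -3 -14 -5 -21

Column 2 is already complete: -17 + -6 + -20 + -9 + -3 = -55, so that is the magic constant.
From row 4, -55 − (-9 + 0 + (-16) + (-7)) gives (4,1) = -23.
Row 5: -3 + (-14) + (-5) + (-21) + ? = -55, so (5,1) = -12.
Column 1 must total -55; the given cells sum to -40, so (2,1) = -15.
Column 5 must total -55; the given cells sum to -45, so (1,5) = -10.
Main diagonal: -1 + (-6) + (-16) + (-21) + ? = -55, so (3,3) = -11.
The remaining cell in anti-diagonal is (2,4) = -55 − (-42) = -13.
Row 2 needs -55; the known cells sum to -33, so (2,3) = -22.
Row 3: -4 + (-20) + (-11) + (-18) + ? = -55, so (3,4) = -2.
Column 3: -22 + (-11) + 0 + (-14) + ? = -55, so (1,3) = -8.
From column 4, -55 − (-13 + (-2) + (-16) + (-5)) gives (1,4) = -19.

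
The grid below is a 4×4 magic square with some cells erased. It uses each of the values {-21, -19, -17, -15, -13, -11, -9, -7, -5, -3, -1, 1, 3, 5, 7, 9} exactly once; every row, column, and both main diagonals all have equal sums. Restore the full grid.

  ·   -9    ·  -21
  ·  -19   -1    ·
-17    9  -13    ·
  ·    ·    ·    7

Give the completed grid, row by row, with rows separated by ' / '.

The 16 entries sum to -96, so each line sums to -96/4 = -24.
Using row 3: -17 + 9 + (-13) + ? → (3,4) = -24 − (-21) = -3.
Column 2 must total -24; the given cells sum to -19, so (4,2) = -5.
Using column 4: -21 + (-3) + 7 + ? → (2,4) = -24 − (-17) = -7.
The remaining cell in main diagonal is (1,1) = -24 − (-25) = 1.
Anti-diagonal must total -24; the given cells sum to -13, so (4,1) = -11.
Using row 1: 1 + (-9) + (-21) + ? → (1,3) = -24 − (-29) = 5.
Row 2 must total -24; the given cells sum to -27, so (2,1) = 3.
From row 4, -24 − (-11 + (-5) + 7) gives (4,3) = -15.

1 -9 5 -21 / 3 -19 -1 -7 / -17 9 -13 -3 / -11 -5 -15 7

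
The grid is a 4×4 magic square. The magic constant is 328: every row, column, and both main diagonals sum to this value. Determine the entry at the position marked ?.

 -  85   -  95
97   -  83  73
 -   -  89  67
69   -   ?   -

79

Using row 2: 97 + 83 + 73 + ? → (2,2) = 328 − 253 = 75.
From column 4, 328 − (95 + 73 + 67) gives (4,4) = 93.
From main diagonal, 328 − (75 + 89 + 93) gives (1,1) = 71.
Anti-diagonal must total 328; the given cells sum to 247, so (3,2) = 81.
Row 1: 71 + 85 + 95 + ? = 328, so (1,3) = 77.
From row 3, 328 − (81 + 89 + 67) gives (3,1) = 91.
From column 2, 328 − (85 + 75 + 81) gives (4,2) = 87.
The remaining cell in column 3 is (4,3) = 328 − 249 = 79.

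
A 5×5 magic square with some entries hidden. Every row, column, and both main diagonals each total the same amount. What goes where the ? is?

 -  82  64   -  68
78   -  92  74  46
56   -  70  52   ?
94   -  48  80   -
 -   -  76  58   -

Column 3 is complete and sums to 350; that is the magic constant.
Row 2 needs 350; the known cells sum to 290, so (2,2) = 60.
The remaining cell in column 4 is (1,4) = 350 − 264 = 86.
Row 1 must total 350; the given cells sum to 300, so (1,1) = 50.
Column 1 must total 350; the given cells sum to 278, so (5,1) = 72.
Main diagonal must total 350; the given cells sum to 260, so (5,5) = 90.
Using anti-diagonal: 68 + 74 + 70 + 72 + ? → (4,2) = 350 − 284 = 66.
From row 4, 350 − (94 + 66 + 48 + 80) gives (4,5) = 62.
The remaining cell in row 5 is (5,2) = 350 − 296 = 54.
Column 2: 82 + 60 + 66 + 54 + ? = 350, so (3,2) = 88.
The remaining cell in column 5 is (3,5) = 350 − 266 = 84.

84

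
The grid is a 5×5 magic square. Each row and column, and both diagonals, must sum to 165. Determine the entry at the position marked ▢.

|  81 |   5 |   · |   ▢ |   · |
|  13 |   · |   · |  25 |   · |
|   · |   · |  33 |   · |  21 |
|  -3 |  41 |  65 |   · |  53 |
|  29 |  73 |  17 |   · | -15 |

Row 4: -3 + 41 + 65 + 53 + ? = 165, so (4,4) = 9.
Using row 5: 29 + 73 + 17 + (-15) + ? → (5,4) = 165 − 104 = 61.
From column 1, 165 − (81 + 13 + (-3) + 29) gives (3,1) = 45.
Main diagonal: 81 + 33 + 9 + (-15) + ? = 165, so (2,2) = 57.
Anti-diagonal: 25 + 33 + 41 + 29 + ? = 165, so (1,5) = 37.
Column 2: 5 + 57 + 41 + 73 + ? = 165, so (3,2) = -11.
Column 5: 37 + 21 + 53 + (-15) + ? = 165, so (2,5) = 69.
The remaining cell in row 2 is (2,3) = 165 − 164 = 1.
The remaining cell in row 3 is (3,4) = 165 − 88 = 77.
Column 3 needs 165; the known cells sum to 116, so (1,3) = 49.
Column 4 must total 165; the given cells sum to 172, so (1,4) = -7.

-7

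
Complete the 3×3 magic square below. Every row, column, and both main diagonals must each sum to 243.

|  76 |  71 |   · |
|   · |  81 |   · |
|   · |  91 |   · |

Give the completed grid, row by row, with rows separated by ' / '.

76 71 96 / 101 81 61 / 66 91 86

Row 1 needs 243; the known cells sum to 147, so (1,3) = 96.
Using main diagonal: 76 + 81 + ? → (3,3) = 243 − 157 = 86.
Anti-diagonal needs 243; the known cells sum to 177, so (3,1) = 66.
Column 1 must total 243; the given cells sum to 142, so (2,1) = 101.
Column 3 must total 243; the given cells sum to 182, so (2,3) = 61.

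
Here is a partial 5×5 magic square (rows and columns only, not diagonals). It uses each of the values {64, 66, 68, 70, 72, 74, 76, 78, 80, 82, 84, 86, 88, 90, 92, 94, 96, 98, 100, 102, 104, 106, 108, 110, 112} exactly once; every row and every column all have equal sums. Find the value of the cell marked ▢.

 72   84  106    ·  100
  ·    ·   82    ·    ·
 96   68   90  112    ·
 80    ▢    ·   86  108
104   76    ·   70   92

102

The 25 entries sum to 2200, so each line sums to 2200/5 = 440.
Row 1 must total 440; the given cells sum to 362, so (1,4) = 78.
Using row 3: 96 + 68 + 90 + 112 + ? → (3,5) = 440 − 366 = 74.
Row 5: 104 + 76 + 70 + 92 + ? = 440, so (5,3) = 98.
Column 1 must total 440; the given cells sum to 352, so (2,1) = 88.
The remaining cell in column 3 is (4,3) = 440 − 376 = 64.
Using column 4: 78 + 112 + 86 + 70 + ? → (2,4) = 440 − 346 = 94.
Column 5 needs 440; the known cells sum to 374, so (2,5) = 66.
The remaining cell in row 2 is (2,2) = 440 − 330 = 110.
Row 4: 80 + 64 + 86 + 108 + ? = 440, so (4,2) = 102.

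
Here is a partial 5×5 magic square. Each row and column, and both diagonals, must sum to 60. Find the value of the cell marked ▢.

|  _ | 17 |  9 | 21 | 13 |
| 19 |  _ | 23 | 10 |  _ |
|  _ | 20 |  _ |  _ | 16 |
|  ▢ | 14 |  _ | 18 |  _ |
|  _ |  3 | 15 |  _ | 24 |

22

Row 1 needs 60; the known cells sum to 60, so (1,1) = 0.
The remaining cell in column 2 is (2,2) = 60 − 54 = 6.
Main diagonal: 0 + 6 + 18 + 24 + ? = 60, so (3,3) = 12.
Anti-diagonal must total 60; the given cells sum to 49, so (5,1) = 11.
From row 2, 60 − (19 + 6 + 23 + 10) gives (2,5) = 2.
Row 5: 11 + 3 + 15 + 24 + ? = 60, so (5,4) = 7.
The remaining cell in column 3 is (4,3) = 60 − 59 = 1.
Column 4 needs 60; the known cells sum to 56, so (3,4) = 4.
Column 5 needs 60; the known cells sum to 55, so (4,5) = 5.
Row 3 must total 60; the given cells sum to 52, so (3,1) = 8.
Using row 4: 14 + 1 + 18 + 5 + ? → (4,1) = 60 − 38 = 22.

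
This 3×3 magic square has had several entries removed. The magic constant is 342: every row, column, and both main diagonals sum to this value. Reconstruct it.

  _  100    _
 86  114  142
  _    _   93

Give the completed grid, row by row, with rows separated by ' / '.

Column 2: 100 + 114 + ? = 342, so (3,2) = 128.
Column 3 needs 342; the known cells sum to 235, so (1,3) = 107.
Main diagonal: 114 + 93 + ? = 342, so (1,1) = 135.
Anti-diagonal needs 342; the known cells sum to 221, so (3,1) = 121.

135 100 107 / 86 114 142 / 121 128 93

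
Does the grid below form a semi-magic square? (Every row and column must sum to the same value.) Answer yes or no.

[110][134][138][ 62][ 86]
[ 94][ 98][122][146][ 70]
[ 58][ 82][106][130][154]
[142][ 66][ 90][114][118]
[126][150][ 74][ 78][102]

Row 1: 110 + 134 + 138 + 62 + 86 = 530.
Row 2: 94 + 98 + 122 + 146 + 70 = 530.
Row 3: 58 + 82 + 106 + 130 + 154 = 530.
Row 4: 142 + 66 + 90 + 114 + 118 = 530.
Row 5: 126 + 150 + 74 + 78 + 102 = 530.
Column 1: 110 + 94 + 58 + 142 + 126 = 530.
Column 2: 134 + 98 + 82 + 66 + 150 = 530.
Column 3: 138 + 122 + 106 + 90 + 74 = 530.
Column 4: 62 + 146 + 130 + 114 + 78 = 530.
Column 5: 86 + 70 + 154 + 118 + 102 = 530.
All lines sum to 530.

Yes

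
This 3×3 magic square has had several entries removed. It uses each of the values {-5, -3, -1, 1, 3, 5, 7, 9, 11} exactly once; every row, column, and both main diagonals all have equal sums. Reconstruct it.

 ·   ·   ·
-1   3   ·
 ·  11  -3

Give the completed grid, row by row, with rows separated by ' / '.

The 9 entries sum to 27, so each line sums to 27/3 = 9.
Using row 2: -1 + 3 + ? → (2,3) = 9 − 2 = 7.
From row 3, 9 − (11 + (-3)) gives (3,1) = 1.
From column 1, 9 − (-1 + 1) gives (1,1) = 9.
The remaining cell in column 2 is (1,2) = 9 − 14 = -5.
Using column 3: 7 + (-3) + ? → (1,3) = 9 − 4 = 5.

9 -5 5 / -1 3 7 / 1 11 -3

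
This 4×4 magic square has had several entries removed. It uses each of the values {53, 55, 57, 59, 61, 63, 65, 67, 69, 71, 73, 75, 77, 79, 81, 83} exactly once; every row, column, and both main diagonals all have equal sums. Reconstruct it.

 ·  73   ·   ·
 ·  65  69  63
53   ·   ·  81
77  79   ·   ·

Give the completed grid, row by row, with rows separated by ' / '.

67 73 61 71 / 75 65 69 63 / 53 55 83 81 / 77 79 59 57

The 16 entries sum to 1088, so each line sums to 1088/4 = 272.
Row 2: 65 + 69 + 63 + ? = 272, so (2,1) = 75.
Column 1: 75 + 53 + 77 + ? = 272, so (1,1) = 67.
The remaining cell in column 2 is (3,2) = 272 − 217 = 55.
Anti-diagonal: 69 + 55 + 77 + ? = 272, so (1,4) = 71.
Using row 1: 67 + 73 + 71 + ? → (1,3) = 272 − 211 = 61.
From row 3, 272 − (53 + 55 + 81) gives (3,3) = 83.
Column 3: 61 + 69 + 83 + ? = 272, so (4,3) = 59.
Column 4 must total 272; the given cells sum to 215, so (4,4) = 57.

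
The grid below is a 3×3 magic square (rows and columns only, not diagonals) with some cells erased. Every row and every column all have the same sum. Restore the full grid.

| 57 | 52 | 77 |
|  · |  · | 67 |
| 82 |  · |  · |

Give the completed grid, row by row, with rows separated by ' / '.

57 52 77 / 47 72 67 / 82 62 42

Row 1 is already complete: 57 + 52 + 77 = 186, so that is the magic constant.
From column 1, 186 − (57 + 82) gives (2,1) = 47.
Column 3 must total 186; the given cells sum to 144, so (3,3) = 42.
Row 2 needs 186; the known cells sum to 114, so (2,2) = 72.
Row 3: 82 + 42 + ? = 186, so (3,2) = 62.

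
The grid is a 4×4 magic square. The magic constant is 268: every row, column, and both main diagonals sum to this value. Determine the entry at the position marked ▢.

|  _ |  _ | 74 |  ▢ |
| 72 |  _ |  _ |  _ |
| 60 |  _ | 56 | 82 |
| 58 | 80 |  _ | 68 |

64

From row 3, 268 − (60 + 56 + 82) gives (3,2) = 70.
From row 4, 268 − (58 + 80 + 68) gives (4,3) = 62.
Column 1: 72 + 60 + 58 + ? = 268, so (1,1) = 78.
Using column 3: 74 + 56 + 62 + ? → (2,3) = 268 − 192 = 76.
Using main diagonal: 78 + 56 + 68 + ? → (2,2) = 268 − 202 = 66.
The remaining cell in anti-diagonal is (1,4) = 268 − 204 = 64.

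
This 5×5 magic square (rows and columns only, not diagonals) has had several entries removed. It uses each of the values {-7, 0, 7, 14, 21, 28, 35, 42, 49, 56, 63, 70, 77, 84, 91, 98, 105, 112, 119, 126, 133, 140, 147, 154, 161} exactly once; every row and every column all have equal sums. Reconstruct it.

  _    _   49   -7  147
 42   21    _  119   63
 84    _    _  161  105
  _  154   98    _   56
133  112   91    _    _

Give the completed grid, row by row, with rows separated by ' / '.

The 25 entries sum to 1925, so each line sums to 1925/5 = 385.
Row 2: 42 + 21 + 119 + 63 + ? = 385, so (2,3) = 140.
Using column 3: 49 + 140 + 98 + 91 + ? → (3,3) = 385 − 378 = 7.
From column 5, 385 − (147 + 63 + 105 + 56) gives (5,5) = 14.
Row 3 needs 385; the known cells sum to 357, so (3,2) = 28.
Row 5: 133 + 112 + 91 + 14 + ? = 385, so (5,4) = 35.
The remaining cell in column 2 is (1,2) = 385 − 315 = 70.
Column 4 needs 385; the known cells sum to 308, so (4,4) = 77.
Row 1 must total 385; the given cells sum to 259, so (1,1) = 126.
Row 4 must total 385; the given cells sum to 385, so (4,1) = 0.

126 70 49 -7 147 / 42 21 140 119 63 / 84 28 7 161 105 / 0 154 98 77 56 / 133 112 91 35 14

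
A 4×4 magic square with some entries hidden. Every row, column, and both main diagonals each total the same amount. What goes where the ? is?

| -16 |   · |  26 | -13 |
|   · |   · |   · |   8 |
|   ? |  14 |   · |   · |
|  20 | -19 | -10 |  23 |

-1

Row 4 is complete and sums to 14; that is the magic constant.
Row 1: -16 + 26 + (-13) + ? = 14, so (1,2) = 17.
The remaining cell in column 2 is (2,2) = 14 − 12 = 2.
Column 4 must total 14; the given cells sum to 18, so (3,4) = -4.
From main diagonal, 14 − (-16 + 2 + 23) gives (3,3) = 5.
The remaining cell in anti-diagonal is (2,3) = 14 − 21 = -7.
Using row 2: 2 + (-7) + 8 + ? → (2,1) = 14 − 3 = 11.
Using row 3: 14 + 5 + (-4) + ? → (3,1) = 14 − 15 = -1.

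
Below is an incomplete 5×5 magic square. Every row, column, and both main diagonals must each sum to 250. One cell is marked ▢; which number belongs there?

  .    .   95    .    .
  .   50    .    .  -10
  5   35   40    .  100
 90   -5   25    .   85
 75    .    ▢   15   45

Row 3: 5 + 35 + 40 + 100 + ? = 250, so (3,4) = 70.
From row 4, 250 − (90 + (-5) + 25 + 85) gives (4,4) = 55.
The remaining cell in column 5 is (1,5) = 250 − 220 = 30.
Main diagonal: 50 + 40 + 55 + 45 + ? = 250, so (1,1) = 60.
The remaining cell in anti-diagonal is (2,4) = 250 − 140 = 110.
Using column 1: 60 + 5 + 90 + 75 + ? → (2,1) = 250 − 230 = 20.
Column 4: 110 + 70 + 55 + 15 + ? = 250, so (1,4) = 0.
Row 1 must total 250; the given cells sum to 185, so (1,2) = 65.
Row 2 must total 250; the given cells sum to 170, so (2,3) = 80.
Using column 2: 65 + 50 + 35 + (-5) + ? → (5,2) = 250 − 145 = 105.
The remaining cell in column 3 is (5,3) = 250 − 240 = 10.

10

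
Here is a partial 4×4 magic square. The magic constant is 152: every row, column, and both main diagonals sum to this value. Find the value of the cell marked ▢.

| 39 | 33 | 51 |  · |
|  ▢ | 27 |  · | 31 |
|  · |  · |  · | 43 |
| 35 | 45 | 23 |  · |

53

From row 1, 152 − (39 + 33 + 51) gives (1,4) = 29.
Row 4 must total 152; the given cells sum to 103, so (4,4) = 49.
Using column 2: 33 + 27 + 45 + ? → (3,2) = 152 − 105 = 47.
Main diagonal must total 152; the given cells sum to 115, so (3,3) = 37.
The remaining cell in anti-diagonal is (2,3) = 152 − 111 = 41.
Row 2 needs 152; the known cells sum to 99, so (2,1) = 53.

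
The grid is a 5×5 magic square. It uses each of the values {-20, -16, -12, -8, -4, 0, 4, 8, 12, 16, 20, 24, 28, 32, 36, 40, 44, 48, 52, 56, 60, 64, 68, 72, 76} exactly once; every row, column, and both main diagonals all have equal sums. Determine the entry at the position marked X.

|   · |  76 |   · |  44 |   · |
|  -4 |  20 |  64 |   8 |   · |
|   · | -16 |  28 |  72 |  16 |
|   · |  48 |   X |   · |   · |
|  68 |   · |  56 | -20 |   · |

The 25 entries sum to 700, so each line sums to 700/5 = 140.
Using row 2: -4 + 20 + 64 + 8 + ? → (2,5) = 140 − 88 = 52.
Row 3: -16 + 28 + 72 + 16 + ? = 140, so (3,1) = 40.
The remaining cell in column 2 is (5,2) = 140 − 128 = 12.
Column 4: 44 + 8 + 72 + (-20) + ? = 140, so (4,4) = 36.
Anti-diagonal: 8 + 28 + 48 + 68 + ? = 140, so (1,5) = -12.
Row 5: 68 + 12 + 56 + (-20) + ? = 140, so (5,5) = 24.
The remaining cell in column 5 is (4,5) = 140 − 80 = 60.
Main diagonal needs 140; the known cells sum to 108, so (1,1) = 32.
Row 1: 32 + 76 + 44 + (-12) + ? = 140, so (1,3) = 0.
Using column 1: 32 + (-4) + 40 + 68 + ? → (4,1) = 140 − 136 = 4.
The remaining cell in column 3 is (4,3) = 140 − 148 = -8.

-8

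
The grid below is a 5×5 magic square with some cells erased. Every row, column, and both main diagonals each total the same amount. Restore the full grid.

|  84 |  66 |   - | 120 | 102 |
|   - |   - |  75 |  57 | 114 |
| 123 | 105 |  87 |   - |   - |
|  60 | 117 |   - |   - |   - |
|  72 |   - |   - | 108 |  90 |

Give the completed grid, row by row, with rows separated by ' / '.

84 66 63 120 102 / 96 93 75 57 114 / 123 105 87 69 51 / 60 117 99 81 78 / 72 54 111 108 90

Anti-diagonal is already complete: 102 + 57 + 87 + 117 + 72 = 435, so that is the magic constant.
The remaining cell in row 1 is (1,3) = 435 − 372 = 63.
From column 1, 435 − (84 + 123 + 60 + 72) gives (2,1) = 96.
The remaining cell in row 2 is (2,2) = 435 − 342 = 93.
Using column 2: 66 + 93 + 105 + 117 + ? → (5,2) = 435 − 381 = 54.
Using main diagonal: 84 + 93 + 87 + 90 + ? → (4,4) = 435 − 354 = 81.
Row 5 must total 435; the given cells sum to 324, so (5,3) = 111.
Using column 3: 63 + 75 + 87 + 111 + ? → (4,3) = 435 − 336 = 99.
Using column 4: 120 + 57 + 81 + 108 + ? → (3,4) = 435 − 366 = 69.
The remaining cell in row 3 is (3,5) = 435 − 384 = 51.
The remaining cell in row 4 is (4,5) = 435 − 357 = 78.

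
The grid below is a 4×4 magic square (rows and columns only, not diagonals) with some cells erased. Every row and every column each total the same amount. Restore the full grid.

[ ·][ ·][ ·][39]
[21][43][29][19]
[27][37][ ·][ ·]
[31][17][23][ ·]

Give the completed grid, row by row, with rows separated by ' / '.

Row 2 is already complete: 21 + 43 + 29 + 19 = 112, so that is the magic constant.
Row 4 must total 112; the given cells sum to 71, so (4,4) = 41.
Using column 1: 21 + 27 + 31 + ? → (1,1) = 112 − 79 = 33.
The remaining cell in column 2 is (1,2) = 112 − 97 = 15.
Column 4 needs 112; the known cells sum to 99, so (3,4) = 13.
Row 1 must total 112; the given cells sum to 87, so (1,3) = 25.
Row 3 must total 112; the given cells sum to 77, so (3,3) = 35.

33 15 25 39 / 21 43 29 19 / 27 37 35 13 / 31 17 23 41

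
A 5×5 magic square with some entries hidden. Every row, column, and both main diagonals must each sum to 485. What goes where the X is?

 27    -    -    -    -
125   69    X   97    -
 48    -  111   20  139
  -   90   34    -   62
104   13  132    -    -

153

Row 3 must total 485; the given cells sum to 318, so (3,2) = 167.
Using column 1: 27 + 125 + 48 + 104 + ? → (4,1) = 485 − 304 = 181.
From column 2, 485 − (69 + 167 + 90 + 13) gives (1,2) = 146.
Anti-diagonal: 97 + 111 + 90 + 104 + ? = 485, so (1,5) = 83.
Row 4: 181 + 90 + 34 + 62 + ? = 485, so (4,4) = 118.
The remaining cell in main diagonal is (5,5) = 485 − 325 = 160.
From row 5, 485 − (104 + 13 + 132 + 160) gives (5,4) = 76.
From column 4, 485 − (97 + 20 + 118 + 76) gives (1,4) = 174.
From column 5, 485 − (83 + 139 + 62 + 160) gives (2,5) = 41.
Row 1 must total 485; the given cells sum to 430, so (1,3) = 55.
Row 2 must total 485; the given cells sum to 332, so (2,3) = 153.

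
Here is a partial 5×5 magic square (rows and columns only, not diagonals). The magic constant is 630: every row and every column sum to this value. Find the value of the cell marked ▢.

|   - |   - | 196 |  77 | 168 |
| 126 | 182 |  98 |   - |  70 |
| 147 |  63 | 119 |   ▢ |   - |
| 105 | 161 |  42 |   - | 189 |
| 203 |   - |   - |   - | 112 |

210

Using row 2: 126 + 182 + 98 + 70 + ? → (2,4) = 630 − 476 = 154.
From row 4, 630 − (105 + 161 + 42 + 189) gives (4,4) = 133.
Column 1 must total 630; the given cells sum to 581, so (1,1) = 49.
The remaining cell in column 3 is (5,3) = 630 − 455 = 175.
The remaining cell in column 5 is (3,5) = 630 − 539 = 91.
Row 1 must total 630; the given cells sum to 490, so (1,2) = 140.
Row 3 needs 630; the known cells sum to 420, so (3,4) = 210.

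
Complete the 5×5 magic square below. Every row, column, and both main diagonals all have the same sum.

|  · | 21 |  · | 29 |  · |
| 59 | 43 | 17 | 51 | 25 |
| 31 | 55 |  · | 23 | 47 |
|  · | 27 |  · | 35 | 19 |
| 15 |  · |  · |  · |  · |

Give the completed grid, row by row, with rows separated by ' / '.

37 21 45 29 63 / 59 43 17 51 25 / 31 55 39 23 47 / 53 27 61 35 19 / 15 49 33 57 41

Row 2 is already complete: 59 + 43 + 17 + 51 + 25 = 195, so that is the magic constant.
Using row 3: 31 + 55 + 23 + 47 + ? → (3,3) = 195 − 156 = 39.
Using column 2: 21 + 43 + 55 + 27 + ? → (5,2) = 195 − 146 = 49.
Column 4 needs 195; the known cells sum to 138, so (5,4) = 57.
Using anti-diagonal: 51 + 39 + 27 + 15 + ? → (1,5) = 195 − 132 = 63.
Column 5: 63 + 25 + 47 + 19 + ? = 195, so (5,5) = 41.
From main diagonal, 195 − (43 + 39 + 35 + 41) gives (1,1) = 37.
From row 1, 195 − (37 + 21 + 29 + 63) gives (1,3) = 45.
The remaining cell in row 5 is (5,3) = 195 − 162 = 33.
From column 1, 195 − (37 + 59 + 31 + 15) gives (4,1) = 53.
Column 3 must total 195; the given cells sum to 134, so (4,3) = 61.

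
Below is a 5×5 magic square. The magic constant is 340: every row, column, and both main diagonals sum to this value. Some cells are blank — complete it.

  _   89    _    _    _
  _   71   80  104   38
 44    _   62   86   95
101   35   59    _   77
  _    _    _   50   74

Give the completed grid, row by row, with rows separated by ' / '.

From row 2, 340 − (71 + 80 + 104 + 38) gives (2,1) = 47.
Row 3 must total 340; the given cells sum to 287, so (3,2) = 53.
From row 4, 340 − (101 + 35 + 59 + 77) gives (4,4) = 68.
Column 2 must total 340; the given cells sum to 248, so (5,2) = 92.
The remaining cell in column 4 is (1,4) = 340 − 308 = 32.
Using column 5: 38 + 95 + 77 + 74 + ? → (1,5) = 340 − 284 = 56.
From main diagonal, 340 − (71 + 62 + 68 + 74) gives (1,1) = 65.
Anti-diagonal needs 340; the known cells sum to 257, so (5,1) = 83.
Row 1: 65 + 89 + 32 + 56 + ? = 340, so (1,3) = 98.
The remaining cell in row 5 is (5,3) = 340 − 299 = 41.

65 89 98 32 56 / 47 71 80 104 38 / 44 53 62 86 95 / 101 35 59 68 77 / 83 92 41 50 74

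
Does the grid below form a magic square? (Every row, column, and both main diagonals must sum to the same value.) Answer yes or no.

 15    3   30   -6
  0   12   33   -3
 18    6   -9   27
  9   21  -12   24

Yes

Row 1: 15 + 3 + 30 + (-6) = 42.
Row 2: 0 + 12 + 33 + (-3) = 42.
Row 3: 18 + 6 + (-9) + 27 = 42.
Row 4: 9 + 21 + (-12) + 24 = 42.
Column 1: 15 + 0 + 18 + 9 = 42.
Column 2: 3 + 12 + 6 + 21 = 42.
Column 3: 30 + 33 + (-9) + (-12) = 42.
Column 4: -6 + (-3) + 27 + 24 = 42.
Main diagonal: 15 + 12 + (-9) + 24 = 42.
Anti-diagonal: -6 + 33 + 6 + 9 = 42.
All lines sum to 42.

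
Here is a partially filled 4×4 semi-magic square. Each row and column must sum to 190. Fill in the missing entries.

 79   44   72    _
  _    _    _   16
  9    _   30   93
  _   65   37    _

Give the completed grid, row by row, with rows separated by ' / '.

79 44 72 -5 / 100 23 51 16 / 9 58 30 93 / 2 65 37 86

Row 1 needs 190; the known cells sum to 195, so (1,4) = -5.
Row 3: 9 + 30 + 93 + ? = 190, so (3,2) = 58.
Column 2 must total 190; the given cells sum to 167, so (2,2) = 23.
Column 3 must total 190; the given cells sum to 139, so (2,3) = 51.
The remaining cell in column 4 is (4,4) = 190 − 104 = 86.
Row 2: 23 + 51 + 16 + ? = 190, so (2,1) = 100.
Row 4: 65 + 37 + 86 + ? = 190, so (4,1) = 2.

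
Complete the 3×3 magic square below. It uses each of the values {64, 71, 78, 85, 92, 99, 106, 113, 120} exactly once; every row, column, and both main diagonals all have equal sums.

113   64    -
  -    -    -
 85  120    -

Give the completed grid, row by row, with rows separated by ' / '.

113 64 99 / 78 92 106 / 85 120 71

The 9 entries sum to 828, so each line sums to 828/3 = 276.
Row 1: 113 + 64 + ? = 276, so (1,3) = 99.
Row 3 needs 276; the known cells sum to 205, so (3,3) = 71.
Using column 1: 113 + 85 + ? → (2,1) = 276 − 198 = 78.
The remaining cell in column 2 is (2,2) = 276 − 184 = 92.
From column 3, 276 − (99 + 71) gives (2,3) = 106.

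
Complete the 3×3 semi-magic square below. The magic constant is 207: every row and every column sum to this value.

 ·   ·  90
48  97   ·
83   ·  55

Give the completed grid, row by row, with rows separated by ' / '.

The remaining cell in row 2 is (2,3) = 207 − 145 = 62.
The remaining cell in row 3 is (3,2) = 207 − 138 = 69.
Column 1 must total 207; the given cells sum to 131, so (1,1) = 76.
Column 2 needs 207; the known cells sum to 166, so (1,2) = 41.

76 41 90 / 48 97 62 / 83 69 55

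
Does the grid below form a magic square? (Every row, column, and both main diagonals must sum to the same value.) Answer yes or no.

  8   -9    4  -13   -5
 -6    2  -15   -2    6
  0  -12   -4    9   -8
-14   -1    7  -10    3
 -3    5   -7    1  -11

Yes

Row 1: 8 + (-9) + 4 + (-13) + (-5) = -15.
Row 2: -6 + 2 + (-15) + (-2) + 6 = -15.
Row 3: 0 + (-12) + (-4) + 9 + (-8) = -15.
Row 4: -14 + (-1) + 7 + (-10) + 3 = -15.
Row 5: -3 + 5 + (-7) + 1 + (-11) = -15.
Column 1: 8 + (-6) + 0 + (-14) + (-3) = -15.
Column 2: -9 + 2 + (-12) + (-1) + 5 = -15.
Column 3: 4 + (-15) + (-4) + 7 + (-7) = -15.
Column 4: -13 + (-2) + 9 + (-10) + 1 = -15.
Column 5: -5 + 6 + (-8) + 3 + (-11) = -15.
Main diagonal: 8 + 2 + (-4) + (-10) + (-11) = -15.
Anti-diagonal: -5 + (-2) + (-4) + (-1) + (-3) = -15.
All lines sum to -15.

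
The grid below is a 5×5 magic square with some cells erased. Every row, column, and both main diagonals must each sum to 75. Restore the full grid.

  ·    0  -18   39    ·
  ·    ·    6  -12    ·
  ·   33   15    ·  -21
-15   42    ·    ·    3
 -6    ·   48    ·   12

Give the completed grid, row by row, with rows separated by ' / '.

18 0 -18 39 36 / 27 9 6 -12 45 / 51 33 15 -3 -21 / -15 42 24 21 3 / -6 -9 48 30 12

Using column 3: -18 + 6 + 15 + 48 + ? → (4,3) = 75 − 51 = 24.
From anti-diagonal, 75 − (-12 + 15 + 42 + (-6)) gives (1,5) = 36.
Using row 1: 0 + (-18) + 39 + 36 + ? → (1,1) = 75 − 57 = 18.
Row 4: -15 + 42 + 24 + 3 + ? = 75, so (4,4) = 21.
The remaining cell in column 5 is (2,5) = 75 − 30 = 45.
Main diagonal needs 75; the known cells sum to 66, so (2,2) = 9.
Row 2 needs 75; the known cells sum to 48, so (2,1) = 27.
Column 1 needs 75; the known cells sum to 24, so (3,1) = 51.
Column 2: 0 + 9 + 33 + 42 + ? = 75, so (5,2) = -9.
Row 3 needs 75; the known cells sum to 78, so (3,4) = -3.
Row 5: -6 + (-9) + 48 + 12 + ? = 75, so (5,4) = 30.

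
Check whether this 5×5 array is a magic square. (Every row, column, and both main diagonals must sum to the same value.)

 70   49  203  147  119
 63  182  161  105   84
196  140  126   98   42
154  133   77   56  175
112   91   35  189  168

No — column 3 sums to 602 but column 1 sums to 595.

Row 1: 70 + 49 + 203 + 147 + 119 = 588.
Row 2: 63 + 182 + 161 + 105 + 84 = 595.
Row 3: 196 + 140 + 126 + 98 + 42 = 602.
Row 4: 154 + 133 + 77 + 56 + 175 = 595.
Row 5: 112 + 91 + 35 + 189 + 168 = 595.
Column 1: 70 + 63 + 196 + 154 + 112 = 595.
Column 2: 49 + 182 + 140 + 133 + 91 = 595.
Column 3: 203 + 161 + 126 + 77 + 35 = 602.
Column 4: 147 + 105 + 98 + 56 + 189 = 595.
Column 5: 119 + 84 + 42 + 175 + 168 = 588.
Main diagonal: 70 + 182 + 126 + 56 + 168 = 602.
Anti-diagonal: 119 + 105 + 126 + 133 + 112 = 595.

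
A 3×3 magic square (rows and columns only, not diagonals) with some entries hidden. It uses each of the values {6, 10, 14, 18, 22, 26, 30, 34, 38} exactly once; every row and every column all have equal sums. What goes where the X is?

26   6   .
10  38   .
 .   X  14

The 9 entries sum to 198, so each line sums to 198/3 = 66.
From row 1, 66 − (26 + 6) gives (1,3) = 34.
The remaining cell in row 2 is (2,3) = 66 − 48 = 18.
Using column 1: 26 + 10 + ? → (3,1) = 66 − 36 = 30.
The remaining cell in column 2 is (3,2) = 66 − 44 = 22.

22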